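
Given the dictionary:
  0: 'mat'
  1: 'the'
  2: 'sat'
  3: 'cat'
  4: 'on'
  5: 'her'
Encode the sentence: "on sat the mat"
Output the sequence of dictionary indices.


Look up each word in the dictionary:
  'on' -> 4
  'sat' -> 2
  'the' -> 1
  'mat' -> 0

Encoded: [4, 2, 1, 0]


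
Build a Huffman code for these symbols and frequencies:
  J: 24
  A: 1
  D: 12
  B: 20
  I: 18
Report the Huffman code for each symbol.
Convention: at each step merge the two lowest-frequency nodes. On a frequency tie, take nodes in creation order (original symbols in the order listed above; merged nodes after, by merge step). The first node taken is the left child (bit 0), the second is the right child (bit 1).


Huffman tree construction:
Step 1: Merge A(1) + D(12) = 13
Step 2: Merge (A+D)(13) + I(18) = 31
Step 3: Merge B(20) + J(24) = 44
Step 4: Merge ((A+D)+I)(31) + (B+J)(44) = 75
Read each symbol's code off the tree from the root (left child = 0, right child = 1).

Codes:
  J: 11 (length 2)
  A: 000 (length 3)
  D: 001 (length 3)
  B: 10 (length 2)
  I: 01 (length 2)
Average code length: 163/75 = 2.1733 bits/symbol


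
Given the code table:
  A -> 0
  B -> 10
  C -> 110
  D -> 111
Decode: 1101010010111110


Decoding:
110 -> C
10 -> B
10 -> B
0 -> A
10 -> B
111 -> D
110 -> C


Result: CBBABDC


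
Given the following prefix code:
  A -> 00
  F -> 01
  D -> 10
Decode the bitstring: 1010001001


Decoding step by step:
Bits 10 -> D
Bits 10 -> D
Bits 00 -> A
Bits 10 -> D
Bits 01 -> F


Decoded message: DDADF


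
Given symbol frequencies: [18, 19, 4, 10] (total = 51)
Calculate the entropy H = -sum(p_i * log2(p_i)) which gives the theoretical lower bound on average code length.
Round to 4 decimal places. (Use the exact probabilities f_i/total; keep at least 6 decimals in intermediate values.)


Per-symbol terms -p_i * log2(p_i) with p_i = f_i/51:
  p = 18/51 = 0.352941: log2(p) = -1.502500, -p*log2(p) = 0.530294
  p = 19/51 = 0.372549: log2(p) = -1.424498, -p*log2(p) = 0.530695
  p = 4/51 = 0.078431: log2(p) = -3.672425, -p*log2(p) = 0.288033
  p = 10/51 = 0.196078: log2(p) = -2.350497, -p*log2(p) = 0.460882
H = 0.530294 + 0.530695 + 0.288033 + 0.460882 = 1.809904

H = 1.8099 bits/symbol


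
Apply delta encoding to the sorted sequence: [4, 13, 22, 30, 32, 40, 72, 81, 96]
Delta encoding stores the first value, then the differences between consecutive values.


First value: 4
Deltas:
  13 - 4 = 9
  22 - 13 = 9
  30 - 22 = 8
  32 - 30 = 2
  40 - 32 = 8
  72 - 40 = 32
  81 - 72 = 9
  96 - 81 = 15


Delta encoded: [4, 9, 9, 8, 2, 8, 32, 9, 15]


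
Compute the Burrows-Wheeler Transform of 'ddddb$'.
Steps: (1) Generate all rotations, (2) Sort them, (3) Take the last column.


Rotations (sorted):
  0: $ddddb -> last char: b
  1: b$dddd -> last char: d
  2: db$ddd -> last char: d
  3: ddb$dd -> last char: d
  4: dddb$d -> last char: d
  5: ddddb$ -> last char: $


BWT = bdddd$


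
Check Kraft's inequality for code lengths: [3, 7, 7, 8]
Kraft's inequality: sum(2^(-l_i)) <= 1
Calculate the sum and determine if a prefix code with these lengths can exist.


Sum = 2^(-3) + 2^(-7) + 2^(-7) + 2^(-8)
    = 0.125 + 0.0078125 + 0.0078125 + 0.00390625
    = 37/256 = 0.14453125
Since 0.14453125 <= 1, Kraft's inequality IS satisfied.
A prefix code with these lengths CAN exist.

Kraft sum = 0.14453125. Satisfied.


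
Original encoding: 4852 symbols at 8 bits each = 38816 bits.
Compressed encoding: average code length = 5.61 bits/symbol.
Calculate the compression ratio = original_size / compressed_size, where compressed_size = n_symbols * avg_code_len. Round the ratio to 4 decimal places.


original_size = n_symbols * orig_bits = 4852 * 8 = 38816 bits
compressed_size = n_symbols * avg_code_len = 4852 * 5.61 = 27219.72 bits
ratio = original_size / compressed_size = 38816 / 27219.72 = 1.426

Compression ratio = 1.426


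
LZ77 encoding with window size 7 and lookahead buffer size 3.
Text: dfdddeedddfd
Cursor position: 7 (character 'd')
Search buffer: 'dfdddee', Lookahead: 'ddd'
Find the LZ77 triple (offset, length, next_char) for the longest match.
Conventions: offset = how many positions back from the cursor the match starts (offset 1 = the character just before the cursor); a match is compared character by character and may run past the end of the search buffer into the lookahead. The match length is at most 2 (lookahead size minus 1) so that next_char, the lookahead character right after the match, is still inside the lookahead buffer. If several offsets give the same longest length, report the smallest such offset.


Try each offset into the search buffer:
  offset=1 (pos 6, char 'e'): match length 0
  offset=2 (pos 5, char 'e'): match length 0
  offset=3 (pos 4, char 'd'): match length 1
  offset=4 (pos 3, char 'd'): match length 2
  offset=5 (pos 2, char 'd'): match length 2
  offset=6 (pos 1, char 'f'): match length 0
  offset=7 (pos 0, char 'd'): match length 1
Longest match has length 2, found at offsets 4, 5; take the smallest, offset 4.
next_char = character at position 7 + 2 = 9 -> 'd'

Best match: offset=4, length=2 (matching 'dd' starting at position 3)
LZ77 triple: (4, 2, 'd')


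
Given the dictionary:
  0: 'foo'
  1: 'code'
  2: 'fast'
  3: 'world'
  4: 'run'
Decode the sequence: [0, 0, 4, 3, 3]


Look up each index in the dictionary:
  0 -> 'foo'
  0 -> 'foo'
  4 -> 'run'
  3 -> 'world'
  3 -> 'world'

Decoded: "foo foo run world world"


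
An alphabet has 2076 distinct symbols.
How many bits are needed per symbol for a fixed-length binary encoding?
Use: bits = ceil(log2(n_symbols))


log2(2076) = 11.0196
Bracket: 2^11 = 2048 < 2076 <= 2^12 = 4096
So ceil(log2(2076)) = 12

bits = ceil(log2(2076)) = ceil(11.0196) = 12 bits


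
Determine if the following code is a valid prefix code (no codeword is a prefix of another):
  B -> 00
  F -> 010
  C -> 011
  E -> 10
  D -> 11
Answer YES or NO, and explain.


Checking each pair (does one codeword prefix another?):
  B='00' vs F='010': no prefix
  B='00' vs C='011': no prefix
  B='00' vs E='10': no prefix
  B='00' vs D='11': no prefix
  F='010' vs B='00': no prefix
  F='010' vs C='011': no prefix
  F='010' vs E='10': no prefix
  F='010' vs D='11': no prefix
  C='011' vs B='00': no prefix
  C='011' vs F='010': no prefix
  C='011' vs E='10': no prefix
  C='011' vs D='11': no prefix
  E='10' vs B='00': no prefix
  E='10' vs F='010': no prefix
  E='10' vs C='011': no prefix
  E='10' vs D='11': no prefix
  D='11' vs B='00': no prefix
  D='11' vs F='010': no prefix
  D='11' vs C='011': no prefix
  D='11' vs E='10': no prefix
No violation found over all pairs.

YES -- this is a valid prefix code. No codeword is a prefix of any other codeword.


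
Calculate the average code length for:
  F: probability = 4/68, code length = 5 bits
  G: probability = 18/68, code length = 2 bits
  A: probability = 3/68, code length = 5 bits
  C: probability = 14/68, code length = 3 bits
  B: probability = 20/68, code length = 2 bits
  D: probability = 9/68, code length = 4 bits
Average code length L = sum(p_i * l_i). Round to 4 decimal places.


Weighted contributions p_i * l_i:
  F: (4/68) * 5 = 20/68
  G: (18/68) * 2 = 36/68
  A: (3/68) * 5 = 15/68
  C: (14/68) * 3 = 42/68
  B: (20/68) * 2 = 40/68
  D: (9/68) * 4 = 36/68
Sum = (20 + 36 + 15 + 42 + 40 + 36)/68 = 189/68

L = 189/68 = 2.7794 bits/symbol


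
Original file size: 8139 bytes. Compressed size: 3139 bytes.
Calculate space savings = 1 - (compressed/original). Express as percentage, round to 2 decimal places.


ratio = compressed/original = 3139/8139 = 0.385674
savings = 1 - ratio = 1 - 0.385674 = 0.614326
as a percentage: 0.614326 * 100 = 61.43%

Space savings = 1 - 3139/8139 = 61.43%


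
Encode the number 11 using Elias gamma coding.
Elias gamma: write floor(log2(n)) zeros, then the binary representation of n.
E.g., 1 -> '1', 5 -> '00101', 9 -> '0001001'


num_bits = floor(log2(11)) + 1 = 4
leading_zeros = num_bits - 1 = 3
binary(11) = 1011

Elias gamma(11) = '000' + '1011' = 0001011 (7 bits)


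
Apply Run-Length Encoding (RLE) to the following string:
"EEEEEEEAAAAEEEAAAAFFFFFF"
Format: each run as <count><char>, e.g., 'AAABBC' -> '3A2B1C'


Scanning runs left to right:
  i=0: run of 'E' x 7 -> '7E'
  i=7: run of 'A' x 4 -> '4A'
  i=11: run of 'E' x 3 -> '3E'
  i=14: run of 'A' x 4 -> '4A'
  i=18: run of 'F' x 6 -> '6F'

RLE = 7E4A3E4A6F


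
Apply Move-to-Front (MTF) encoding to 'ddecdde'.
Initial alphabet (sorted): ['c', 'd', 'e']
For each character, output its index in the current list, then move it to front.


MTF encoding:
'd': index 1 in ['c', 'd', 'e'] -> ['d', 'c', 'e']
'd': index 0 in ['d', 'c', 'e'] -> ['d', 'c', 'e']
'e': index 2 in ['d', 'c', 'e'] -> ['e', 'd', 'c']
'c': index 2 in ['e', 'd', 'c'] -> ['c', 'e', 'd']
'd': index 2 in ['c', 'e', 'd'] -> ['d', 'c', 'e']
'd': index 0 in ['d', 'c', 'e'] -> ['d', 'c', 'e']
'e': index 2 in ['d', 'c', 'e'] -> ['e', 'd', 'c']


Output: [1, 0, 2, 2, 2, 0, 2]


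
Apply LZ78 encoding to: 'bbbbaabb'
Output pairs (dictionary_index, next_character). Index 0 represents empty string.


LZ78 encoding steps:
Dictionary: {0: ''}
Step 1: w='' (idx 0), next='b' -> output (0, 'b'), add 'b' as idx 1
Step 2: w='b' (idx 1), next='b' -> output (1, 'b'), add 'bb' as idx 2
Step 3: w='b' (idx 1), next='a' -> output (1, 'a'), add 'ba' as idx 3
Step 4: w='' (idx 0), next='a' -> output (0, 'a'), add 'a' as idx 4
Step 5: w='bb' (idx 2), end of input -> output (2, '')


Encoded: [(0, 'b'), (1, 'b'), (1, 'a'), (0, 'a'), (2, '')]


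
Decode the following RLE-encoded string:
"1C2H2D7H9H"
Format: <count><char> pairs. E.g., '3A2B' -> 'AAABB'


Expanding each <count><char> pair:
  1C -> 'C'
  2H -> 'HH'
  2D -> 'DD'
  7H -> 'HHHHHHH'
  9H -> 'HHHHHHHHH'

Decoded = CHHDDHHHHHHHHHHHHHHHH


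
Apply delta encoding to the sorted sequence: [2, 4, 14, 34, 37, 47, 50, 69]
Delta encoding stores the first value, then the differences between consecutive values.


First value: 2
Deltas:
  4 - 2 = 2
  14 - 4 = 10
  34 - 14 = 20
  37 - 34 = 3
  47 - 37 = 10
  50 - 47 = 3
  69 - 50 = 19


Delta encoded: [2, 2, 10, 20, 3, 10, 3, 19]


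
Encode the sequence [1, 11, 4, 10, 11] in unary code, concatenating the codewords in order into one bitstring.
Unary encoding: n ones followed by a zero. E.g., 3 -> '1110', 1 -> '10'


Encode each number as n ones followed by a terminating 0:
  1 -> 10 (2 bits)
  11 -> 111111111110 (12 bits)
  4 -> 11110 (5 bits)
  10 -> 11111111110 (11 bits)
  11 -> 111111111110 (12 bits)
Total length = 2 + 12 + 5 + 11 + 12 = 42 bits.

Unary([1, 11, 4, 10, 11]) = 101111111111101111011111111110111111111110 (42 bits)


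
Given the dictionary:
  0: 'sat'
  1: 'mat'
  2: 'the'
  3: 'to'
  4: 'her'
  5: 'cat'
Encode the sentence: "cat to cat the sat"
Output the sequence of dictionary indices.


Look up each word in the dictionary:
  'cat' -> 5
  'to' -> 3
  'cat' -> 5
  'the' -> 2
  'sat' -> 0

Encoded: [5, 3, 5, 2, 0]


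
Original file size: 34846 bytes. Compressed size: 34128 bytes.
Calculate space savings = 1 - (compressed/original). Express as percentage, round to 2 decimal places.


ratio = compressed/original = 34128/34846 = 0.979395
savings = 1 - ratio = 1 - 0.979395 = 0.020605
as a percentage: 0.020605 * 100 = 2.06%

Space savings = 1 - 34128/34846 = 2.06%


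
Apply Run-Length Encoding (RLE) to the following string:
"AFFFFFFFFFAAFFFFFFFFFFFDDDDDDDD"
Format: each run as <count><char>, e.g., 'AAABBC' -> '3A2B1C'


Scanning runs left to right:
  i=0: run of 'A' x 1 -> '1A'
  i=1: run of 'F' x 9 -> '9F'
  i=10: run of 'A' x 2 -> '2A'
  i=12: run of 'F' x 11 -> '11F'
  i=23: run of 'D' x 8 -> '8D'

RLE = 1A9F2A11F8D


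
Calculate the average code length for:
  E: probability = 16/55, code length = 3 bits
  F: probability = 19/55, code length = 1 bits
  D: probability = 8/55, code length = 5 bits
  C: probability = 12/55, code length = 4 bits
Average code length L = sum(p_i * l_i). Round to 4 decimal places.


Weighted contributions p_i * l_i:
  E: (16/55) * 3 = 48/55
  F: (19/55) * 1 = 19/55
  D: (8/55) * 5 = 40/55
  C: (12/55) * 4 = 48/55
Sum = (48 + 19 + 40 + 48)/55 = 155/55

L = 155/55 = 2.8182 bits/symbol


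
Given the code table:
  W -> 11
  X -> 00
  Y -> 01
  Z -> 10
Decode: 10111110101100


Decoding:
10 -> Z
11 -> W
11 -> W
10 -> Z
10 -> Z
11 -> W
00 -> X


Result: ZWWZZWX


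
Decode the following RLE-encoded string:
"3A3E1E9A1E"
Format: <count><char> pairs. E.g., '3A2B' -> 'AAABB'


Expanding each <count><char> pair:
  3A -> 'AAA'
  3E -> 'EEE'
  1E -> 'E'
  9A -> 'AAAAAAAAA'
  1E -> 'E'

Decoded = AAAEEEEAAAAAAAAAE


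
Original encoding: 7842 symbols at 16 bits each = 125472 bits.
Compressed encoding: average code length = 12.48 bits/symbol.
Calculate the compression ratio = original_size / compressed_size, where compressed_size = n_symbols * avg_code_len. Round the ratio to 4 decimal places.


original_size = n_symbols * orig_bits = 7842 * 16 = 125472 bits
compressed_size = n_symbols * avg_code_len = 7842 * 12.48 = 97868.16 bits
ratio = original_size / compressed_size = 125472 / 97868.16 = 1.2821

Compression ratio = 1.2821


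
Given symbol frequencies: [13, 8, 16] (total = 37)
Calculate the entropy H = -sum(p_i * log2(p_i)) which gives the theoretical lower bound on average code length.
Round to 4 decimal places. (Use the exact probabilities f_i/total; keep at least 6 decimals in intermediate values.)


Per-symbol terms -p_i * log2(p_i) with p_i = f_i/37:
  p = 13/37 = 0.351351: log2(p) = -1.509014, -p*log2(p) = 0.530194
  p = 8/37 = 0.216216: log2(p) = -2.209453, -p*log2(p) = 0.477720
  p = 16/37 = 0.432432: log2(p) = -1.209453, -p*log2(p) = 0.523007
H = 0.530194 + 0.477720 + 0.523007 = 1.530921

H = 1.5309 bits/symbol


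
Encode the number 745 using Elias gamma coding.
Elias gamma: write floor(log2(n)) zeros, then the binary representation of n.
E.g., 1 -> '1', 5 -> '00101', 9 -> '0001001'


num_bits = floor(log2(745)) + 1 = 10
leading_zeros = num_bits - 1 = 9
binary(745) = 1011101001

Elias gamma(745) = '000000000' + '1011101001' = 0000000001011101001 (19 bits)


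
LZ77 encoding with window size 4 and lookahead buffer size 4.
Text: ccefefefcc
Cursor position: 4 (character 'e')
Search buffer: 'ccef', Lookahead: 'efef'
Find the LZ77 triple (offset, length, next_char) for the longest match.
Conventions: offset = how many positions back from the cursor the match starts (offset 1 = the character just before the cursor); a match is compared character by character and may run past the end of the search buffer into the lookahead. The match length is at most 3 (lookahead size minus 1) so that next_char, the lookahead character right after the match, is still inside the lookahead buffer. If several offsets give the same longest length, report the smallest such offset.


Try each offset into the search buffer:
  offset=1 (pos 3, char 'f'): match length 0
  offset=2 (pos 2, char 'e'): match length 3
  offset=3 (pos 1, char 'c'): match length 0
  offset=4 (pos 0, char 'c'): match length 0
Longest match has length 3 at offset 2.
next_char = character at position 4 + 3 = 7 -> 'f'

Best match: offset=2, length=3 (matching 'efe' starting at position 2)
LZ77 triple: (2, 3, 'f')


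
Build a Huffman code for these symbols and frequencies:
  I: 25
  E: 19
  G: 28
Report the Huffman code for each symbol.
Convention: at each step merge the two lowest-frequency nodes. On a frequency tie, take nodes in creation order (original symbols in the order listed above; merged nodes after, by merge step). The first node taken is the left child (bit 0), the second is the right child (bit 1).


Huffman tree construction:
Step 1: Merge E(19) + I(25) = 44
Step 2: Merge G(28) + (E+I)(44) = 72
Read each symbol's code off the tree from the root (left child = 0, right child = 1).

Codes:
  I: 11 (length 2)
  E: 10 (length 2)
  G: 0 (length 1)
Average code length: 116/72 = 1.6111 bits/symbol


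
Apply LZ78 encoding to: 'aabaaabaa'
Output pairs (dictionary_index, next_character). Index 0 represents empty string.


LZ78 encoding steps:
Dictionary: {0: ''}
Step 1: w='' (idx 0), next='a' -> output (0, 'a'), add 'a' as idx 1
Step 2: w='a' (idx 1), next='b' -> output (1, 'b'), add 'ab' as idx 2
Step 3: w='a' (idx 1), next='a' -> output (1, 'a'), add 'aa' as idx 3
Step 4: w='ab' (idx 2), next='a' -> output (2, 'a'), add 'aba' as idx 4
Step 5: w='a' (idx 1), end of input -> output (1, '')


Encoded: [(0, 'a'), (1, 'b'), (1, 'a'), (2, 'a'), (1, '')]


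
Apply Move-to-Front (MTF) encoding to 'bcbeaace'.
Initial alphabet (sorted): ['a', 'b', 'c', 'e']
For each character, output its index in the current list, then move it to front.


MTF encoding:
'b': index 1 in ['a', 'b', 'c', 'e'] -> ['b', 'a', 'c', 'e']
'c': index 2 in ['b', 'a', 'c', 'e'] -> ['c', 'b', 'a', 'e']
'b': index 1 in ['c', 'b', 'a', 'e'] -> ['b', 'c', 'a', 'e']
'e': index 3 in ['b', 'c', 'a', 'e'] -> ['e', 'b', 'c', 'a']
'a': index 3 in ['e', 'b', 'c', 'a'] -> ['a', 'e', 'b', 'c']
'a': index 0 in ['a', 'e', 'b', 'c'] -> ['a', 'e', 'b', 'c']
'c': index 3 in ['a', 'e', 'b', 'c'] -> ['c', 'a', 'e', 'b']
'e': index 2 in ['c', 'a', 'e', 'b'] -> ['e', 'c', 'a', 'b']


Output: [1, 2, 1, 3, 3, 0, 3, 2]


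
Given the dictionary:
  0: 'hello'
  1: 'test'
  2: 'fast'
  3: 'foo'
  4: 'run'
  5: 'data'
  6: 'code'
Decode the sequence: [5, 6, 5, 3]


Look up each index in the dictionary:
  5 -> 'data'
  6 -> 'code'
  5 -> 'data'
  3 -> 'foo'

Decoded: "data code data foo"


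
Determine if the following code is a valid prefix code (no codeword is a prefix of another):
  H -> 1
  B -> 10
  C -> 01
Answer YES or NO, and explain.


Checking each pair (does one codeword prefix another?):
  H='1' vs B='10': prefix -- VIOLATION

NO -- this is NOT a valid prefix code. H (1) is a prefix of B (10).


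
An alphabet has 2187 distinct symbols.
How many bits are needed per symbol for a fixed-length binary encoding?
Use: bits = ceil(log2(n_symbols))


log2(2187) = 11.0947
Bracket: 2^11 = 2048 < 2187 <= 2^12 = 4096
So ceil(log2(2187)) = 12

bits = ceil(log2(2187)) = ceil(11.0947) = 12 bits


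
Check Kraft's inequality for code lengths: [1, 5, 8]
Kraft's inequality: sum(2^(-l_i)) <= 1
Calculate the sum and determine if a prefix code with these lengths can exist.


Sum = 2^(-1) + 2^(-5) + 2^(-8)
    = 0.5 + 0.03125 + 0.00390625
    = 137/256 = 0.53515625
Since 0.53515625 <= 1, Kraft's inequality IS satisfied.
A prefix code with these lengths CAN exist.

Kraft sum = 0.53515625. Satisfied.


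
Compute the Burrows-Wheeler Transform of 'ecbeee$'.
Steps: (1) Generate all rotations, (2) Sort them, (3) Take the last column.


Rotations (sorted):
  0: $ecbeee -> last char: e
  1: beee$ec -> last char: c
  2: cbeee$e -> last char: e
  3: e$ecbee -> last char: e
  4: ecbeee$ -> last char: $
  5: ee$ecbe -> last char: e
  6: eee$ecb -> last char: b


BWT = ecee$eb


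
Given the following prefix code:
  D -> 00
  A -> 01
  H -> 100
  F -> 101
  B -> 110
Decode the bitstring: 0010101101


Decoding step by step:
Bits 00 -> D
Bits 101 -> F
Bits 01 -> A
Bits 101 -> F


Decoded message: DFAF


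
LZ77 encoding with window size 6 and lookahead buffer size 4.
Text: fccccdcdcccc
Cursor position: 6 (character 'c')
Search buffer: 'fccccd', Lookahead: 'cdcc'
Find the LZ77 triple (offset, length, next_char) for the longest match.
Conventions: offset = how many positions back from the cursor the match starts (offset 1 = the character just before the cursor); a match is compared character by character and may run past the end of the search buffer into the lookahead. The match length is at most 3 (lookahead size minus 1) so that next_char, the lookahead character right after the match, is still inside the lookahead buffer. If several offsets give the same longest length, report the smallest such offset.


Try each offset into the search buffer:
  offset=1 (pos 5, char 'd'): match length 0
  offset=2 (pos 4, char 'c'): match length 3
  offset=3 (pos 3, char 'c'): match length 1
  offset=4 (pos 2, char 'c'): match length 1
  offset=5 (pos 1, char 'c'): match length 1
  offset=6 (pos 0, char 'f'): match length 0
Longest match has length 3 at offset 2.
next_char = character at position 6 + 3 = 9 -> 'c'

Best match: offset=2, length=3 (matching 'cdc' starting at position 4)
LZ77 triple: (2, 3, 'c')


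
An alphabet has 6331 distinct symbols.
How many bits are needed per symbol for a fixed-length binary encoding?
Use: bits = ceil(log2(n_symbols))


log2(6331) = 12.6282
Bracket: 2^12 = 4096 < 6331 <= 2^13 = 8192
So ceil(log2(6331)) = 13

bits = ceil(log2(6331)) = ceil(12.6282) = 13 bits


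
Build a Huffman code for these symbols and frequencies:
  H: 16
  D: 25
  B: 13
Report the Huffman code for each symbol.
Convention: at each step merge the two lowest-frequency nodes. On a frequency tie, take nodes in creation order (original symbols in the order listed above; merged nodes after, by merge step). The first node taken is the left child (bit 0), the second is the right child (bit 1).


Huffman tree construction:
Step 1: Merge B(13) + H(16) = 29
Step 2: Merge D(25) + (B+H)(29) = 54
Read each symbol's code off the tree from the root (left child = 0, right child = 1).

Codes:
  H: 11 (length 2)
  D: 0 (length 1)
  B: 10 (length 2)
Average code length: 83/54 = 1.5370 bits/symbol


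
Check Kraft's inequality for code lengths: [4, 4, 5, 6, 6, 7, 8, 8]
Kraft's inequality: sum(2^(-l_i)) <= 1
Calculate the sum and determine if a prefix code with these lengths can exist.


Sum = 2^(-4) + 2^(-4) + 2^(-5) + 2^(-6) + 2^(-6) + 2^(-7) + 2^(-8) + 2^(-8)
    = 0.0625 + 0.0625 + 0.03125 + 0.015625 + 0.015625 + 0.0078125 + 0.00390625 + 0.00390625
    = 52/256 = 0.203125
Since 0.203125 <= 1, Kraft's inequality IS satisfied.
A prefix code with these lengths CAN exist.

Kraft sum = 0.203125. Satisfied.


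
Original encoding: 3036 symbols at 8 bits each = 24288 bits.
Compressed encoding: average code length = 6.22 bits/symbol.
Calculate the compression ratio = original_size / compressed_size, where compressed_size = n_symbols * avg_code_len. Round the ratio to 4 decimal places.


original_size = n_symbols * orig_bits = 3036 * 8 = 24288 bits
compressed_size = n_symbols * avg_code_len = 3036 * 6.22 = 18883.92 bits
ratio = original_size / compressed_size = 24288 / 18883.92 = 1.2862

Compression ratio = 1.2862


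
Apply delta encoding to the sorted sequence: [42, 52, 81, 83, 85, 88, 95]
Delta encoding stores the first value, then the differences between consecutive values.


First value: 42
Deltas:
  52 - 42 = 10
  81 - 52 = 29
  83 - 81 = 2
  85 - 83 = 2
  88 - 85 = 3
  95 - 88 = 7


Delta encoded: [42, 10, 29, 2, 2, 3, 7]


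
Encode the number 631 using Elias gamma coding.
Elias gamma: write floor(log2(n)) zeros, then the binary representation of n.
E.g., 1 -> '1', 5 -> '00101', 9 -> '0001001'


num_bits = floor(log2(631)) + 1 = 10
leading_zeros = num_bits - 1 = 9
binary(631) = 1001110111

Elias gamma(631) = '000000000' + '1001110111' = 0000000001001110111 (19 bits)


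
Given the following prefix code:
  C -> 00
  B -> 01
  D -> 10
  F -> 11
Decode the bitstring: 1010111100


Decoding step by step:
Bits 10 -> D
Bits 10 -> D
Bits 11 -> F
Bits 11 -> F
Bits 00 -> C


Decoded message: DDFFC


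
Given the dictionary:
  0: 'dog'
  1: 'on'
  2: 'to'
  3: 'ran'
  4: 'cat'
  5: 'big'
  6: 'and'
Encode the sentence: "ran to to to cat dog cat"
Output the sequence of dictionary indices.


Look up each word in the dictionary:
  'ran' -> 3
  'to' -> 2
  'to' -> 2
  'to' -> 2
  'cat' -> 4
  'dog' -> 0
  'cat' -> 4

Encoded: [3, 2, 2, 2, 4, 0, 4]


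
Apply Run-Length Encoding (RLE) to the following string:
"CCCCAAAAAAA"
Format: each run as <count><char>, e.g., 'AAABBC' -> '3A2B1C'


Scanning runs left to right:
  i=0: run of 'C' x 4 -> '4C'
  i=4: run of 'A' x 7 -> '7A'

RLE = 4C7A


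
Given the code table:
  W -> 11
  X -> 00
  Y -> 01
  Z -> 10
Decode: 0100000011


Decoding:
01 -> Y
00 -> X
00 -> X
00 -> X
11 -> W


Result: YXXXW


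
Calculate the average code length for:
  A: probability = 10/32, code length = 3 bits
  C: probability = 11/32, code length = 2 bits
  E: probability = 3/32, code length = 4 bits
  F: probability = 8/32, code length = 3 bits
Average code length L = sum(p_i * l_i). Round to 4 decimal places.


Weighted contributions p_i * l_i:
  A: (10/32) * 3 = 30/32
  C: (11/32) * 2 = 22/32
  E: (3/32) * 4 = 12/32
  F: (8/32) * 3 = 24/32
Sum = (30 + 22 + 12 + 24)/32 = 88/32

L = 88/32 = 2.7500 bits/symbol


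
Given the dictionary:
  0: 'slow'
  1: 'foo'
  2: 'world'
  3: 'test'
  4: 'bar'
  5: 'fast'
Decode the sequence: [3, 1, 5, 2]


Look up each index in the dictionary:
  3 -> 'test'
  1 -> 'foo'
  5 -> 'fast'
  2 -> 'world'

Decoded: "test foo fast world"


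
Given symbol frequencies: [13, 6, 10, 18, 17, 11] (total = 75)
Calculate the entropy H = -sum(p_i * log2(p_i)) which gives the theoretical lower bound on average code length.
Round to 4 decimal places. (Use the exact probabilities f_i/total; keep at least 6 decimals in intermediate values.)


Per-symbol terms -p_i * log2(p_i) with p_i = f_i/75:
  p = 13/75 = 0.173333: log2(p) = -2.528379, -p*log2(p) = 0.438252
  p = 6/75 = 0.080000: log2(p) = -3.643856, -p*log2(p) = 0.291508
  p = 10/75 = 0.133333: log2(p) = -2.906891, -p*log2(p) = 0.387585
  p = 18/75 = 0.240000: log2(p) = -2.058894, -p*log2(p) = 0.494134
  p = 17/75 = 0.226667: log2(p) = -2.141356, -p*log2(p) = 0.485374
  p = 11/75 = 0.146667: log2(p) = -2.769387, -p*log2(p) = 0.406177
H = 0.438252 + 0.291508 + 0.387585 + 0.494134 + 0.485374 + 0.406177 = 2.503030

H = 2.503 bits/symbol


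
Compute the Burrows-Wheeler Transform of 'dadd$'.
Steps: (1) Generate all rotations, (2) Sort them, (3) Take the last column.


Rotations (sorted):
  0: $dadd -> last char: d
  1: add$d -> last char: d
  2: d$dad -> last char: d
  3: dadd$ -> last char: $
  4: dd$da -> last char: a


BWT = ddd$a


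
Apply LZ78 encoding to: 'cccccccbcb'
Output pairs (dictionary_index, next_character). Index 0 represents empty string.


LZ78 encoding steps:
Dictionary: {0: ''}
Step 1: w='' (idx 0), next='c' -> output (0, 'c'), add 'c' as idx 1
Step 2: w='c' (idx 1), next='c' -> output (1, 'c'), add 'cc' as idx 2
Step 3: w='cc' (idx 2), next='c' -> output (2, 'c'), add 'ccc' as idx 3
Step 4: w='c' (idx 1), next='b' -> output (1, 'b'), add 'cb' as idx 4
Step 5: w='cb' (idx 4), end of input -> output (4, '')


Encoded: [(0, 'c'), (1, 'c'), (2, 'c'), (1, 'b'), (4, '')]


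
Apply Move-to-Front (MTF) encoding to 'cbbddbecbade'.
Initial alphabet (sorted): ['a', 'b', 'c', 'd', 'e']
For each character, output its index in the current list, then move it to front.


MTF encoding:
'c': index 2 in ['a', 'b', 'c', 'd', 'e'] -> ['c', 'a', 'b', 'd', 'e']
'b': index 2 in ['c', 'a', 'b', 'd', 'e'] -> ['b', 'c', 'a', 'd', 'e']
'b': index 0 in ['b', 'c', 'a', 'd', 'e'] -> ['b', 'c', 'a', 'd', 'e']
'd': index 3 in ['b', 'c', 'a', 'd', 'e'] -> ['d', 'b', 'c', 'a', 'e']
'd': index 0 in ['d', 'b', 'c', 'a', 'e'] -> ['d', 'b', 'c', 'a', 'e']
'b': index 1 in ['d', 'b', 'c', 'a', 'e'] -> ['b', 'd', 'c', 'a', 'e']
'e': index 4 in ['b', 'd', 'c', 'a', 'e'] -> ['e', 'b', 'd', 'c', 'a']
'c': index 3 in ['e', 'b', 'd', 'c', 'a'] -> ['c', 'e', 'b', 'd', 'a']
'b': index 2 in ['c', 'e', 'b', 'd', 'a'] -> ['b', 'c', 'e', 'd', 'a']
'a': index 4 in ['b', 'c', 'e', 'd', 'a'] -> ['a', 'b', 'c', 'e', 'd']
'd': index 4 in ['a', 'b', 'c', 'e', 'd'] -> ['d', 'a', 'b', 'c', 'e']
'e': index 4 in ['d', 'a', 'b', 'c', 'e'] -> ['e', 'd', 'a', 'b', 'c']


Output: [2, 2, 0, 3, 0, 1, 4, 3, 2, 4, 4, 4]


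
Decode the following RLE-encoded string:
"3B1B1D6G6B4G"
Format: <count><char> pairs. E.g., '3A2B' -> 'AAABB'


Expanding each <count><char> pair:
  3B -> 'BBB'
  1B -> 'B'
  1D -> 'D'
  6G -> 'GGGGGG'
  6B -> 'BBBBBB'
  4G -> 'GGGG'

Decoded = BBBBDGGGGGGBBBBBBGGGG


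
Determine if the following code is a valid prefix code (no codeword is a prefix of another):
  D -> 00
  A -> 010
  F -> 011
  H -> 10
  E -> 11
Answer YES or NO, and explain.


Checking each pair (does one codeword prefix another?):
  D='00' vs A='010': no prefix
  D='00' vs F='011': no prefix
  D='00' vs H='10': no prefix
  D='00' vs E='11': no prefix
  A='010' vs D='00': no prefix
  A='010' vs F='011': no prefix
  A='010' vs H='10': no prefix
  A='010' vs E='11': no prefix
  F='011' vs D='00': no prefix
  F='011' vs A='010': no prefix
  F='011' vs H='10': no prefix
  F='011' vs E='11': no prefix
  H='10' vs D='00': no prefix
  H='10' vs A='010': no prefix
  H='10' vs F='011': no prefix
  H='10' vs E='11': no prefix
  E='11' vs D='00': no prefix
  E='11' vs A='010': no prefix
  E='11' vs F='011': no prefix
  E='11' vs H='10': no prefix
No violation found over all pairs.

YES -- this is a valid prefix code. No codeword is a prefix of any other codeword.


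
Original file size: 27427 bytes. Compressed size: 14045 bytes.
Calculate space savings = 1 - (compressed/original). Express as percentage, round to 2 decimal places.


ratio = compressed/original = 14045/27427 = 0.512087
savings = 1 - ratio = 1 - 0.512087 = 0.487913
as a percentage: 0.487913 * 100 = 48.79%

Space savings = 1 - 14045/27427 = 48.79%


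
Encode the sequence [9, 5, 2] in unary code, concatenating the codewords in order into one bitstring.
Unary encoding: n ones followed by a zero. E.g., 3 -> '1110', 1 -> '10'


Encode each number as n ones followed by a terminating 0:
  9 -> 1111111110 (10 bits)
  5 -> 111110 (6 bits)
  2 -> 110 (3 bits)
Total length = 10 + 6 + 3 = 19 bits.

Unary([9, 5, 2]) = 1111111110111110110 (19 bits)


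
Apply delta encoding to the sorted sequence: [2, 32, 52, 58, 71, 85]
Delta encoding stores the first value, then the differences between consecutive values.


First value: 2
Deltas:
  32 - 2 = 30
  52 - 32 = 20
  58 - 52 = 6
  71 - 58 = 13
  85 - 71 = 14


Delta encoded: [2, 30, 20, 6, 13, 14]


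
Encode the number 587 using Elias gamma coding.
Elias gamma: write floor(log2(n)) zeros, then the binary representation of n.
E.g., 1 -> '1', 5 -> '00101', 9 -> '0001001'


num_bits = floor(log2(587)) + 1 = 10
leading_zeros = num_bits - 1 = 9
binary(587) = 1001001011

Elias gamma(587) = '000000000' + '1001001011' = 0000000001001001011 (19 bits)


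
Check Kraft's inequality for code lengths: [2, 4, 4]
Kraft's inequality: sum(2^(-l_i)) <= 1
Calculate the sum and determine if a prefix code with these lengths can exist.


Sum = 2^(-2) + 2^(-4) + 2^(-4)
    = 0.25 + 0.0625 + 0.0625
    = 6/16 = 0.375
Since 0.375 <= 1, Kraft's inequality IS satisfied.
A prefix code with these lengths CAN exist.

Kraft sum = 0.375. Satisfied.


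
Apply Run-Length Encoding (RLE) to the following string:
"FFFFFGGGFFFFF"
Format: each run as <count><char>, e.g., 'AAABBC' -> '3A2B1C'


Scanning runs left to right:
  i=0: run of 'F' x 5 -> '5F'
  i=5: run of 'G' x 3 -> '3G'
  i=8: run of 'F' x 5 -> '5F'

RLE = 5F3G5F


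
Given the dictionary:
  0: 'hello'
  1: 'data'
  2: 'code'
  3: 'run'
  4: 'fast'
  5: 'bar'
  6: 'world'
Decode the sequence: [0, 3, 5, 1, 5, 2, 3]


Look up each index in the dictionary:
  0 -> 'hello'
  3 -> 'run'
  5 -> 'bar'
  1 -> 'data'
  5 -> 'bar'
  2 -> 'code'
  3 -> 'run'

Decoded: "hello run bar data bar code run"


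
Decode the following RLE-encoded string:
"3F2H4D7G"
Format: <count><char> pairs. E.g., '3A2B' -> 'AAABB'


Expanding each <count><char> pair:
  3F -> 'FFF'
  2H -> 'HH'
  4D -> 'DDDD'
  7G -> 'GGGGGGG'

Decoded = FFFHHDDDDGGGGGGG


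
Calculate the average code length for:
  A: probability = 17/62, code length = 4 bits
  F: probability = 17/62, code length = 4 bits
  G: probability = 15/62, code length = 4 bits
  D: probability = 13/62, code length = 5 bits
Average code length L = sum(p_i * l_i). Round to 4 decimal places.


Weighted contributions p_i * l_i:
  A: (17/62) * 4 = 68/62
  F: (17/62) * 4 = 68/62
  G: (15/62) * 4 = 60/62
  D: (13/62) * 5 = 65/62
Sum = (68 + 68 + 60 + 65)/62 = 261/62

L = 261/62 = 4.2097 bits/symbol


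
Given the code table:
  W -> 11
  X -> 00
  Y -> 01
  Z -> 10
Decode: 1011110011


Decoding:
10 -> Z
11 -> W
11 -> W
00 -> X
11 -> W


Result: ZWWXW


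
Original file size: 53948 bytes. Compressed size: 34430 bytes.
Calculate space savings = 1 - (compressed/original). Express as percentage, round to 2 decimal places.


ratio = compressed/original = 34430/53948 = 0.638207
savings = 1 - ratio = 1 - 0.638207 = 0.361793
as a percentage: 0.361793 * 100 = 36.18%

Space savings = 1 - 34430/53948 = 36.18%


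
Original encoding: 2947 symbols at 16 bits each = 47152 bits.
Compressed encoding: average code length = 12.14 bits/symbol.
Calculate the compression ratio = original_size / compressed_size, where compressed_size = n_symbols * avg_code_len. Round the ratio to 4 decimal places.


original_size = n_symbols * orig_bits = 2947 * 16 = 47152 bits
compressed_size = n_symbols * avg_code_len = 2947 * 12.14 = 35776.58 bits
ratio = original_size / compressed_size = 47152 / 35776.58 = 1.318

Compression ratio = 1.318


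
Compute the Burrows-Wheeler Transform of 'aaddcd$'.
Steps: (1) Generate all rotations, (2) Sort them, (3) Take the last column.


Rotations (sorted):
  0: $aaddcd -> last char: d
  1: aaddcd$ -> last char: $
  2: addcd$a -> last char: a
  3: cd$aadd -> last char: d
  4: d$aaddc -> last char: c
  5: dcd$aad -> last char: d
  6: ddcd$aa -> last char: a


BWT = d$adcda


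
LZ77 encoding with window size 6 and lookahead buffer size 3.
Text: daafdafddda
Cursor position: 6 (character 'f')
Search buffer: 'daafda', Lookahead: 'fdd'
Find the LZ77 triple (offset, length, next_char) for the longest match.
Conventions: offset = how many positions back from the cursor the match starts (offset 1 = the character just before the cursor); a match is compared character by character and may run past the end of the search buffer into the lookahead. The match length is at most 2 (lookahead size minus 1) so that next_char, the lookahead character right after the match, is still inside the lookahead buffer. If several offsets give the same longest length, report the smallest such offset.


Try each offset into the search buffer:
  offset=1 (pos 5, char 'a'): match length 0
  offset=2 (pos 4, char 'd'): match length 0
  offset=3 (pos 3, char 'f'): match length 2
  offset=4 (pos 2, char 'a'): match length 0
  offset=5 (pos 1, char 'a'): match length 0
  offset=6 (pos 0, char 'd'): match length 0
Longest match has length 2 at offset 3.
next_char = character at position 6 + 2 = 8 -> 'd'

Best match: offset=3, length=2 (matching 'fd' starting at position 3)
LZ77 triple: (3, 2, 'd')


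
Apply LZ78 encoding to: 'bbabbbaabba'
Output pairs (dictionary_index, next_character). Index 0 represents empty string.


LZ78 encoding steps:
Dictionary: {0: ''}
Step 1: w='' (idx 0), next='b' -> output (0, 'b'), add 'b' as idx 1
Step 2: w='b' (idx 1), next='a' -> output (1, 'a'), add 'ba' as idx 2
Step 3: w='b' (idx 1), next='b' -> output (1, 'b'), add 'bb' as idx 3
Step 4: w='ba' (idx 2), next='a' -> output (2, 'a'), add 'baa' as idx 4
Step 5: w='bb' (idx 3), next='a' -> output (3, 'a'), add 'bba' as idx 5


Encoded: [(0, 'b'), (1, 'a'), (1, 'b'), (2, 'a'), (3, 'a')]


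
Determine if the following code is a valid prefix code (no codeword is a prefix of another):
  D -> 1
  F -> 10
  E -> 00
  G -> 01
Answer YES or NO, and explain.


Checking each pair (does one codeword prefix another?):
  D='1' vs F='10': prefix -- VIOLATION

NO -- this is NOT a valid prefix code. D (1) is a prefix of F (10).


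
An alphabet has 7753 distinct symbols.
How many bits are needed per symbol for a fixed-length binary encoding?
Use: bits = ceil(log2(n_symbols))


log2(7753) = 12.9205
Bracket: 2^12 = 4096 < 7753 <= 2^13 = 8192
So ceil(log2(7753)) = 13

bits = ceil(log2(7753)) = ceil(12.9205) = 13 bits


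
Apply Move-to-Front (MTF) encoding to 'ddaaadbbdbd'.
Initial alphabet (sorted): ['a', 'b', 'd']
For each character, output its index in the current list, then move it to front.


MTF encoding:
'd': index 2 in ['a', 'b', 'd'] -> ['d', 'a', 'b']
'd': index 0 in ['d', 'a', 'b'] -> ['d', 'a', 'b']
'a': index 1 in ['d', 'a', 'b'] -> ['a', 'd', 'b']
'a': index 0 in ['a', 'd', 'b'] -> ['a', 'd', 'b']
'a': index 0 in ['a', 'd', 'b'] -> ['a', 'd', 'b']
'd': index 1 in ['a', 'd', 'b'] -> ['d', 'a', 'b']
'b': index 2 in ['d', 'a', 'b'] -> ['b', 'd', 'a']
'b': index 0 in ['b', 'd', 'a'] -> ['b', 'd', 'a']
'd': index 1 in ['b', 'd', 'a'] -> ['d', 'b', 'a']
'b': index 1 in ['d', 'b', 'a'] -> ['b', 'd', 'a']
'd': index 1 in ['b', 'd', 'a'] -> ['d', 'b', 'a']


Output: [2, 0, 1, 0, 0, 1, 2, 0, 1, 1, 1]


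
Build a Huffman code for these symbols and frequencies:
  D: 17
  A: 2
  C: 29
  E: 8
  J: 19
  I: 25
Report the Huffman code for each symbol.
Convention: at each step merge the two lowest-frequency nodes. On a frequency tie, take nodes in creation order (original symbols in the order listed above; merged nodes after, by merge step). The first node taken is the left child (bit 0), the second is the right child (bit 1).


Huffman tree construction:
Step 1: Merge A(2) + E(8) = 10
Step 2: Merge (A+E)(10) + D(17) = 27
Step 3: Merge J(19) + I(25) = 44
Step 4: Merge ((A+E)+D)(27) + C(29) = 56
Step 5: Merge (J+I)(44) + (((A+E)+D)+C)(56) = 100
Read each symbol's code off the tree from the root (left child = 0, right child = 1).

Codes:
  D: 101 (length 3)
  A: 1000 (length 4)
  C: 11 (length 2)
  E: 1001 (length 4)
  J: 00 (length 2)
  I: 01 (length 2)
Average code length: 237/100 = 2.3700 bits/symbol


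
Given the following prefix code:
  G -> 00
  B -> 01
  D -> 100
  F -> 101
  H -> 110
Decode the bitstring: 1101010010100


Decoding step by step:
Bits 110 -> H
Bits 101 -> F
Bits 00 -> G
Bits 101 -> F
Bits 00 -> G


Decoded message: HFGFG


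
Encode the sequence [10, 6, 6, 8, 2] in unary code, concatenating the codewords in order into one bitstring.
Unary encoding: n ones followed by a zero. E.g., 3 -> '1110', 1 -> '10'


Encode each number as n ones followed by a terminating 0:
  10 -> 11111111110 (11 bits)
  6 -> 1111110 (7 bits)
  6 -> 1111110 (7 bits)
  8 -> 111111110 (9 bits)
  2 -> 110 (3 bits)
Total length = 11 + 7 + 7 + 9 + 3 = 37 bits.

Unary([10, 6, 6, 8, 2]) = 1111111111011111101111110111111110110 (37 bits)


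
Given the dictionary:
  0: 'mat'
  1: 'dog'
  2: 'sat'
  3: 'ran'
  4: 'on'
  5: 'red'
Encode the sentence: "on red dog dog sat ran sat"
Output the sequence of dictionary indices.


Look up each word in the dictionary:
  'on' -> 4
  'red' -> 5
  'dog' -> 1
  'dog' -> 1
  'sat' -> 2
  'ran' -> 3
  'sat' -> 2

Encoded: [4, 5, 1, 1, 2, 3, 2]


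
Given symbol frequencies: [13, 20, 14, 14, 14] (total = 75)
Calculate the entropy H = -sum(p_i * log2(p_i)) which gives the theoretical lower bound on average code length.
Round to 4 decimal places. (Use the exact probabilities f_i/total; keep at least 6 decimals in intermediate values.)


Per-symbol terms -p_i * log2(p_i) with p_i = f_i/75:
  p = 13/75 = 0.173333: log2(p) = -2.528379, -p*log2(p) = 0.438252
  p = 20/75 = 0.266667: log2(p) = -1.906891, -p*log2(p) = 0.508504
  p = 14/75 = 0.186667: log2(p) = -2.421464, -p*log2(p) = 0.452007
  p = 14/75 = 0.186667: log2(p) = -2.421464, -p*log2(p) = 0.452007
  p = 14/75 = 0.186667: log2(p) = -2.421464, -p*log2(p) = 0.452007
H = 0.438252 + 0.508504 + 0.452007 + 0.452007 + 0.452007 = 2.302777

H = 2.3028 bits/symbol


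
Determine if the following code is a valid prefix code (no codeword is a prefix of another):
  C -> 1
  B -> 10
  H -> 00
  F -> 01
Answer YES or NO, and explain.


Checking each pair (does one codeword prefix another?):
  C='1' vs B='10': prefix -- VIOLATION

NO -- this is NOT a valid prefix code. C (1) is a prefix of B (10).


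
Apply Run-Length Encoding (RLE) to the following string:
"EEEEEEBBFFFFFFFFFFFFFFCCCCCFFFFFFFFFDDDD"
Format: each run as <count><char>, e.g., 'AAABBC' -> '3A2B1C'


Scanning runs left to right:
  i=0: run of 'E' x 6 -> '6E'
  i=6: run of 'B' x 2 -> '2B'
  i=8: run of 'F' x 14 -> '14F'
  i=22: run of 'C' x 5 -> '5C'
  i=27: run of 'F' x 9 -> '9F'
  i=36: run of 'D' x 4 -> '4D'

RLE = 6E2B14F5C9F4D
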